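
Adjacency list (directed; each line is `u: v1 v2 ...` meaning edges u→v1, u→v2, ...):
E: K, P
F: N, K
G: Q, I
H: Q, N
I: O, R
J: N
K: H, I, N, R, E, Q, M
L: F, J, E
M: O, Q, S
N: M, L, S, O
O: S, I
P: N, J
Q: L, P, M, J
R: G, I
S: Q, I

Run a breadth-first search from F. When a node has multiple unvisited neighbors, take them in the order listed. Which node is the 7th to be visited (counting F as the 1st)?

Visit F; enqueue N, K → queue [N, K]
Visit N; enqueue M, L, S, O → queue [K, M, L, S, O]
Visit K; enqueue H, I, R, E, Q → queue [M, L, S, O, H, I, R, E, Q]
Visit M → queue [L, S, O, H, I, R, E, Q]
Visit L; enqueue J → queue [S, O, H, I, R, E, Q, J]
Visit S → queue [O, H, I, R, E, Q, J]
Visit O → queue [H, I, R, E, Q, J]
Visit H → queue [I, R, E, Q, J]
Visit I → queue [R, E, Q, J]
Visit R; enqueue G → queue [E, Q, J, G]
Visit E; enqueue P → queue [Q, J, G, P]
Visit Q → queue [J, G, P]
Visit J → queue [G, P]
Visit G → queue [P]
Visit P → queue []

Visit order: F, N, K, M, L, S, O, H, I, R, E, Q, J, G, P

O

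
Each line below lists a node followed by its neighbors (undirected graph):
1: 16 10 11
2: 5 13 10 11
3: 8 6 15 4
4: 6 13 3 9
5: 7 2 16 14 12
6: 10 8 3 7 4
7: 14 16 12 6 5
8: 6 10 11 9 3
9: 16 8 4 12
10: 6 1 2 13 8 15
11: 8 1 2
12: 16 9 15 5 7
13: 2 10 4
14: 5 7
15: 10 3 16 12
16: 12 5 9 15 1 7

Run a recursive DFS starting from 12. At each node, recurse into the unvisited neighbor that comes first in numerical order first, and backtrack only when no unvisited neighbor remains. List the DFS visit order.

12 -> 5 -> 2 -> 10 -> 1 -> 11 -> 8 -> 3 -> 4 -> 6 -> 7 -> 14 -> 16 -> 9 -> 15 -> 13

Visit 12
12 → 5
5 → 2
2 → 10
10 → 1
1 → 11
11 → 8
8 → 3
3 → 4
4 → 6
6 → 7
7 → 14
7 → 16
16 → 9
16 → 15
4 → 13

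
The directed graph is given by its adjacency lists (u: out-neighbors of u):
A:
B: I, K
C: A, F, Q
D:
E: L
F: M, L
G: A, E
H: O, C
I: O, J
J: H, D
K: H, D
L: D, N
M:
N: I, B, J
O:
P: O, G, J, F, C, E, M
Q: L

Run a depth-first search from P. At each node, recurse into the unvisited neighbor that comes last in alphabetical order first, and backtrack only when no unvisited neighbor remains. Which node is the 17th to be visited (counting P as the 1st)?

E

Visit P
P → O
P → M
P → J
J → H
H → C
C → Q
Q → L
L → N
N → I
N → B
B → K
K → D
C → F
C → A
P → G
G → E

Visit order: P, O, M, J, H, C, Q, L, N, I, B, K, D, F, A, G, E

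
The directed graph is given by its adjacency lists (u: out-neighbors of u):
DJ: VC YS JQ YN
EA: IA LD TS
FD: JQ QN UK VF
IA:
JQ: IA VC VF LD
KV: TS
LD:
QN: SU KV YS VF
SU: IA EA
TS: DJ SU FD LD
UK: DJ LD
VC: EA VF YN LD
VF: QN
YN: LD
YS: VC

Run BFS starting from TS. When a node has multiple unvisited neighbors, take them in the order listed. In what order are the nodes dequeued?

Visit TS; enqueue DJ, SU, FD, LD → queue [DJ, SU, FD, LD]
Visit DJ; enqueue VC, YS, JQ, YN → queue [SU, FD, LD, VC, YS, JQ, YN]
Visit SU; enqueue IA, EA → queue [FD, LD, VC, YS, JQ, YN, IA, EA]
Visit FD; enqueue QN, UK, VF → queue [LD, VC, YS, JQ, YN, IA, EA, QN, UK, VF]
Visit LD → queue [VC, YS, JQ, YN, IA, EA, QN, UK, VF]
Visit VC → queue [YS, JQ, YN, IA, EA, QN, UK, VF]
Visit YS → queue [JQ, YN, IA, EA, QN, UK, VF]
Visit JQ → queue [YN, IA, EA, QN, UK, VF]
Visit YN → queue [IA, EA, QN, UK, VF]
Visit IA → queue [EA, QN, UK, VF]
Visit EA → queue [QN, UK, VF]
Visit QN; enqueue KV → queue [UK, VF, KV]
Visit UK → queue [VF, KV]
Visit VF → queue [KV]
Visit KV → queue []

TS, DJ, SU, FD, LD, VC, YS, JQ, YN, IA, EA, QN, UK, VF, KV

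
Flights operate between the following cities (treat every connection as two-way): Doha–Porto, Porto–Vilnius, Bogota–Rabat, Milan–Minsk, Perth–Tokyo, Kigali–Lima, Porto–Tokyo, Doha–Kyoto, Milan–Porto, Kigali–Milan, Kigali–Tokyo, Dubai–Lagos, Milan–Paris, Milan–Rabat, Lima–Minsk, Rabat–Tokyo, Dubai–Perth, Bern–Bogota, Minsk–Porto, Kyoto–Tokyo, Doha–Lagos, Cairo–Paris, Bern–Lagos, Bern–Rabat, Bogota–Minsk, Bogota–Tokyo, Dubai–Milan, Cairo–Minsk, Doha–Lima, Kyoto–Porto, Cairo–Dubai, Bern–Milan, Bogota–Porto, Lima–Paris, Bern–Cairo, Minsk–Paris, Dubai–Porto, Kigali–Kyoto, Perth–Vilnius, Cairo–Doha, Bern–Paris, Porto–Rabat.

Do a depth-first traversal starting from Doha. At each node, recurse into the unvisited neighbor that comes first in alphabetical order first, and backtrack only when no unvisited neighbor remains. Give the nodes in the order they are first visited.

Visit Doha
Doha → Cairo
Cairo → Bern
Bern → Bogota
Bogota → Minsk
Minsk → Lima
Lima → Kigali
Kigali → Kyoto
Kyoto → Porto
Porto → Dubai
Dubai → Lagos
Dubai → Milan
Milan → Paris
Milan → Rabat
Rabat → Tokyo
Tokyo → Perth
Perth → Vilnius

Doha → Cairo → Bern → Bogota → Minsk → Lima → Kigali → Kyoto → Porto → Dubai → Lagos → Milan → Paris → Rabat → Tokyo → Perth → Vilnius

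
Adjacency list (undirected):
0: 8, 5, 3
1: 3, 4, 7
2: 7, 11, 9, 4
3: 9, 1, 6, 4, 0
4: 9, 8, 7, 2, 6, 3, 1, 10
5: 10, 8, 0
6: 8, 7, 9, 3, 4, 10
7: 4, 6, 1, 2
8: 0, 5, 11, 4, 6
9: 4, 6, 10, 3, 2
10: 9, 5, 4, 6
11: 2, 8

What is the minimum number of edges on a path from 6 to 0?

2

Level 0: 6
Level 1: 3, 4, 7, 8, 9, 10
Level 2: 0, 1, 2, 5, 11
0 first appears at level 2.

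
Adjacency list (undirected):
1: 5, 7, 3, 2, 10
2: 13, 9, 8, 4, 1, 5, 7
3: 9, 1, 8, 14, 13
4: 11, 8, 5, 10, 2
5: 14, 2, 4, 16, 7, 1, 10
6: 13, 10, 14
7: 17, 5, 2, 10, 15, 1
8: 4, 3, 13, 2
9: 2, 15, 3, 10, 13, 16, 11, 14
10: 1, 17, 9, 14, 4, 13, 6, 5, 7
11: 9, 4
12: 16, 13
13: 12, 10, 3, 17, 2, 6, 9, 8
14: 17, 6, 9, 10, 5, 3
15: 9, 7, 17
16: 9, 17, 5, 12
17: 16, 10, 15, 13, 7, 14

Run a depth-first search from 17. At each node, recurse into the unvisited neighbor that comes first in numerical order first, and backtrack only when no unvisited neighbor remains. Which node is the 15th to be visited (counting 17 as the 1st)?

15

Visit 17
17 → 7
7 → 1
1 → 2
2 → 4
4 → 5
5 → 10
10 → 6
6 → 13
13 → 3
3 → 8
3 → 9
9 → 11
9 → 14
9 → 15
9 → 16
16 → 12

Visit order: 17, 7, 1, 2, 4, 5, 10, 6, 13, 3, 8, 9, 11, 14, 15, 16, 12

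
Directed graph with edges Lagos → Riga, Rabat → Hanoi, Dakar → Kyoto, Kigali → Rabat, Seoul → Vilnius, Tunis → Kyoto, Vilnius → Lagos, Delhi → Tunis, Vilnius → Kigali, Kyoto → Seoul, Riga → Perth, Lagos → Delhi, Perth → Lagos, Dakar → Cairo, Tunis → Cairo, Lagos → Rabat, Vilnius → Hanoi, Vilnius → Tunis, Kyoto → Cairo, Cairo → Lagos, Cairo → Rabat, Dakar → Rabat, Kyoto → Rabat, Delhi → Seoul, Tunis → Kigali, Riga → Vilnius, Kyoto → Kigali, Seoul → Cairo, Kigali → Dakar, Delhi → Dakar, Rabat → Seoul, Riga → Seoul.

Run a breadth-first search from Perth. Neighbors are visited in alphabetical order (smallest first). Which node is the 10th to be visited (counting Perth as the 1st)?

Vilnius

Visit Perth; enqueue Lagos → queue [Lagos]
Visit Lagos; enqueue Delhi, Rabat, Riga → queue [Delhi, Rabat, Riga]
Visit Delhi; enqueue Dakar, Seoul, Tunis → queue [Rabat, Riga, Dakar, Seoul, Tunis]
Visit Rabat; enqueue Hanoi → queue [Riga, Dakar, Seoul, Tunis, Hanoi]
Visit Riga; enqueue Vilnius → queue [Dakar, Seoul, Tunis, Hanoi, Vilnius]
Visit Dakar; enqueue Cairo, Kyoto → queue [Seoul, Tunis, Hanoi, Vilnius, Cairo, Kyoto]
Visit Seoul → queue [Tunis, Hanoi, Vilnius, Cairo, Kyoto]
Visit Tunis; enqueue Kigali → queue [Hanoi, Vilnius, Cairo, Kyoto, Kigali]
Visit Hanoi → queue [Vilnius, Cairo, Kyoto, Kigali]
Visit Vilnius → queue [Cairo, Kyoto, Kigali]
Visit Cairo → queue [Kyoto, Kigali]
Visit Kyoto → queue [Kigali]
Visit Kigali → queue []

Visit order: Perth, Lagos, Delhi, Rabat, Riga, Dakar, Seoul, Tunis, Hanoi, Vilnius, Cairo, Kyoto, Kigali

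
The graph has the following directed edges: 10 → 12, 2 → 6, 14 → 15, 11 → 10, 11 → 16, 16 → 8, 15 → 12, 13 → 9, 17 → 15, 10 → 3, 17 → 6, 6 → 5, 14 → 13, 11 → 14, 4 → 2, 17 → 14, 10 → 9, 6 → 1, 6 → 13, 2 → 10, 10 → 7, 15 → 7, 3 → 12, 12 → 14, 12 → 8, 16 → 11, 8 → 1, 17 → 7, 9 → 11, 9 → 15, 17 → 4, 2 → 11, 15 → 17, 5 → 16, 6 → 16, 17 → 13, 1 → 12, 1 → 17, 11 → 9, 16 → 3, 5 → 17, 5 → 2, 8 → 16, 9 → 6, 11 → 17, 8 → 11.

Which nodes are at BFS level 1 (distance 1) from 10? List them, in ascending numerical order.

3, 7, 9, 12

Level 0: 10
Level 1: 3, 7, 9, 12
Level 2: 6, 8, 11, 14, 15
Level 3: 1, 5, 13, 16, 17
Level 4: 2, 4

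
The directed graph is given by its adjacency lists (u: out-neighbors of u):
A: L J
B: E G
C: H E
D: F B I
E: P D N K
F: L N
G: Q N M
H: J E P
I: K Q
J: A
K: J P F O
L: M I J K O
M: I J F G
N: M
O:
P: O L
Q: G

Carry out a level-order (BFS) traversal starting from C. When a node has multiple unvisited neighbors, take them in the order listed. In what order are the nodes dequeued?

Visit C; enqueue H, E → queue [H, E]
Visit H; enqueue J, P → queue [E, J, P]
Visit E; enqueue D, N, K → queue [J, P, D, N, K]
Visit J; enqueue A → queue [P, D, N, K, A]
Visit P; enqueue O, L → queue [D, N, K, A, O, L]
Visit D; enqueue F, B, I → queue [N, K, A, O, L, F, B, I]
Visit N; enqueue M → queue [K, A, O, L, F, B, I, M]
Visit K → queue [A, O, L, F, B, I, M]
Visit A → queue [O, L, F, B, I, M]
Visit O → queue [L, F, B, I, M]
Visit L → queue [F, B, I, M]
Visit F → queue [B, I, M]
Visit B; enqueue G → queue [I, M, G]
Visit I; enqueue Q → queue [M, G, Q]
Visit M → queue [G, Q]
Visit G → queue [Q]
Visit Q → queue []

C -> H -> E -> J -> P -> D -> N -> K -> A -> O -> L -> F -> B -> I -> M -> G -> Q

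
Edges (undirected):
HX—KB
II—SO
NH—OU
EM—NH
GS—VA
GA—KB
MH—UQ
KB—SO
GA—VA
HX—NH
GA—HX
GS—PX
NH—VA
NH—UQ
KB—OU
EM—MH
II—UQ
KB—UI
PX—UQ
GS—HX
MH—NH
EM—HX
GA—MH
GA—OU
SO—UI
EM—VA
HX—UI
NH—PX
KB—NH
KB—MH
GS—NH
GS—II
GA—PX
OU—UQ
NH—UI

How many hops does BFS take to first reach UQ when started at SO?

2

Level 0: SO
Level 1: II, KB, UI
Level 2: GA, GS, HX, MH, NH, OU, UQ
Level 3: EM, PX, VA
UQ first appears at level 2.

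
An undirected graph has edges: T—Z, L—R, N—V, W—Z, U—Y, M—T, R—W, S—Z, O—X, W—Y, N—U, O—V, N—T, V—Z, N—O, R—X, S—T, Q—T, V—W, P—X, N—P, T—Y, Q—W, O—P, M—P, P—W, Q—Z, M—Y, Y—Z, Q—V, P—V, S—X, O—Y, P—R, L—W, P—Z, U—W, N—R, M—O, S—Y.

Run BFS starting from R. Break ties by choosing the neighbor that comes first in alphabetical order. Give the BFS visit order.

R, L, N, P, W, X, O, T, U, V, M, Z, Q, Y, S

Visit R; enqueue L, N, P, W, X → queue [L, N, P, W, X]
Visit L → queue [N, P, W, X]
Visit N; enqueue O, T, U, V → queue [P, W, X, O, T, U, V]
Visit P; enqueue M, Z → queue [W, X, O, T, U, V, M, Z]
Visit W; enqueue Q, Y → queue [X, O, T, U, V, M, Z, Q, Y]
Visit X; enqueue S → queue [O, T, U, V, M, Z, Q, Y, S]
Visit O → queue [T, U, V, M, Z, Q, Y, S]
Visit T → queue [U, V, M, Z, Q, Y, S]
Visit U → queue [V, M, Z, Q, Y, S]
Visit V → queue [M, Z, Q, Y, S]
Visit M → queue [Z, Q, Y, S]
Visit Z → queue [Q, Y, S]
Visit Q → queue [Y, S]
Visit Y → queue [S]
Visit S → queue []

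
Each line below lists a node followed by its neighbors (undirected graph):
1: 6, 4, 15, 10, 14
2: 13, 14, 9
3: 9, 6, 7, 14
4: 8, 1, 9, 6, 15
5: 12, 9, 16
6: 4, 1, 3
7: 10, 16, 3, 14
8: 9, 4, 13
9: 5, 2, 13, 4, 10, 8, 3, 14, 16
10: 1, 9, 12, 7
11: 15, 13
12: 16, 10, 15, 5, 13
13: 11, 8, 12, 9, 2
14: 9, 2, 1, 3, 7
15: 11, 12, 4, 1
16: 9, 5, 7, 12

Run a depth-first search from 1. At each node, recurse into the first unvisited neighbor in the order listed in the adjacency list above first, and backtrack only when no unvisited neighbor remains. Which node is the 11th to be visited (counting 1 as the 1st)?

Visit 1
1 → 6
6 → 4
4 → 8
8 → 9
9 → 5
5 → 12
12 → 16
16 → 7
7 → 10
7 → 3
3 → 14
14 → 2
2 → 13
13 → 11
11 → 15

Visit order: 1, 6, 4, 8, 9, 5, 12, 16, 7, 10, 3, 14, 2, 13, 11, 15

3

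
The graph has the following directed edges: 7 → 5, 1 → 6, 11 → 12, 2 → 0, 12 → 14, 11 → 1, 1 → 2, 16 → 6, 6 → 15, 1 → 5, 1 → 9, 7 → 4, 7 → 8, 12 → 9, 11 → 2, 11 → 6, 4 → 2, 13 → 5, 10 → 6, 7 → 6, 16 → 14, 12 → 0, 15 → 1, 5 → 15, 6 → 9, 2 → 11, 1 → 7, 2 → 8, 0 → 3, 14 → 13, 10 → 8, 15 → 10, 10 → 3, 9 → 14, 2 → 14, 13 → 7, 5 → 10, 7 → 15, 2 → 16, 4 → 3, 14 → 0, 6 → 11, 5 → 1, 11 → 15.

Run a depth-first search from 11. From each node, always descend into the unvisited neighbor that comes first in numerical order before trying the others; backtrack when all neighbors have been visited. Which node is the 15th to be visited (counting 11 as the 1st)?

4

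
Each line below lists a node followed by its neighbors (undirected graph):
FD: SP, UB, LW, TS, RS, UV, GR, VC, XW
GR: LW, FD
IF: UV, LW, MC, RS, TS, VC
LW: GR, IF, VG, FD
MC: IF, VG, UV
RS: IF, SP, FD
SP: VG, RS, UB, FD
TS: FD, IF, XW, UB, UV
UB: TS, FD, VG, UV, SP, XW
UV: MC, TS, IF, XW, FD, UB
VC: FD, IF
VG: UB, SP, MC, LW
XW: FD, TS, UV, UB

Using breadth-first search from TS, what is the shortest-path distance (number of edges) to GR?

Level 0: TS
Level 1: FD, IF, UB, UV, XW
Level 2: GR, LW, MC, RS, SP, VC, VG
GR first appears at level 2.

2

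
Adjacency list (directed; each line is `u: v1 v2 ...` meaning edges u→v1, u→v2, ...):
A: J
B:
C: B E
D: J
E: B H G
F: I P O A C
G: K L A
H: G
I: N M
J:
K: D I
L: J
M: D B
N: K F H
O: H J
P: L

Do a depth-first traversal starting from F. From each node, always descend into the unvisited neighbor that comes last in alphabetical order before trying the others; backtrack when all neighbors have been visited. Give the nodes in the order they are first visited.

Visit F
F → P
P → L
L → J
F → O
O → H
H → G
G → K
K → I
I → N
I → M
M → D
M → B
G → A
F → C
C → E

F → P → L → J → O → H → G → K → I → N → M → D → B → A → C → E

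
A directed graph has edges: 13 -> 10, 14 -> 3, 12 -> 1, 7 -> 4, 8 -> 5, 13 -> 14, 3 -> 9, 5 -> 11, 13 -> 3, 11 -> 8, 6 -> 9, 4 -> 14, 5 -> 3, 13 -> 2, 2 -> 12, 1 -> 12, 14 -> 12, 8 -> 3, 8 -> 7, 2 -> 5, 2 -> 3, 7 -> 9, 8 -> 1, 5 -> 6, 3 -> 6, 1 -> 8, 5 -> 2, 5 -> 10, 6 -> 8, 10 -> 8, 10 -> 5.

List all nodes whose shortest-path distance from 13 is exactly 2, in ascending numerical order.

Level 0: 13
Level 1: 2, 3, 10, 14
Level 2: 5, 6, 8, 9, 12
Level 3: 1, 7, 11
Level 4: 4

5, 6, 8, 9, 12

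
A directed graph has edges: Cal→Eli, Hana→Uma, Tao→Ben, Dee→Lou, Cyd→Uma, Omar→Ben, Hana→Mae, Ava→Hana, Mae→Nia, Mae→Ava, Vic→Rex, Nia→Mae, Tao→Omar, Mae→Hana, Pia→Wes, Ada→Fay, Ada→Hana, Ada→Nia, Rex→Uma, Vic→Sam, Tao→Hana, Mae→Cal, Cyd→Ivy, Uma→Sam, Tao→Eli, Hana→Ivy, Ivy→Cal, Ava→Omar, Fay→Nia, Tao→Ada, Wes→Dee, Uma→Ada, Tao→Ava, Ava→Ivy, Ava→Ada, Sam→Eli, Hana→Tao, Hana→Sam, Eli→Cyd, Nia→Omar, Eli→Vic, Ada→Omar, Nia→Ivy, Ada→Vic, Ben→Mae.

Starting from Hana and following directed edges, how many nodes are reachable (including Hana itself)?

17

BFS from Hana visits: Hana, Ivy, Mae, Sam, Tao, Uma, Cal, Ava, Nia, Eli, Ada, Ben, Omar, Cyd, Vic, Fay, Rex
Reachable nodes: 17 of 21 total.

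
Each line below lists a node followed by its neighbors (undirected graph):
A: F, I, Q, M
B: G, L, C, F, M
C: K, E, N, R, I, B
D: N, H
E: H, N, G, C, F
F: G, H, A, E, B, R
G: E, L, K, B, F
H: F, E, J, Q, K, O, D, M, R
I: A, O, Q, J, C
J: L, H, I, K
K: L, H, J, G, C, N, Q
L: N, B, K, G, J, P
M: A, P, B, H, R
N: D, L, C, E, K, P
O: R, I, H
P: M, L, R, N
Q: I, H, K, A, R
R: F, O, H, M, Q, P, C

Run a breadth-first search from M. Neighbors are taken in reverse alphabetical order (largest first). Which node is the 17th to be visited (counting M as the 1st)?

G

Visit M; enqueue R, P, H, B, A → queue [R, P, H, B, A]
Visit R; enqueue Q, O, F, C → queue [P, H, B, A, Q, O, F, C]
Visit P; enqueue N, L → queue [H, B, A, Q, O, F, C, N, L]
Visit H; enqueue K, J, E, D → queue [B, A, Q, O, F, C, N, L, K, J, E, D]
Visit B; enqueue G → queue [A, Q, O, F, C, N, L, K, J, E, D, G]
Visit A; enqueue I → queue [Q, O, F, C, N, L, K, J, E, D, G, I]
Visit Q → queue [O, F, C, N, L, K, J, E, D, G, I]
Visit O → queue [F, C, N, L, K, J, E, D, G, I]
Visit F → queue [C, N, L, K, J, E, D, G, I]
Visit C → queue [N, L, K, J, E, D, G, I]
Visit N → queue [L, K, J, E, D, G, I]
Visit L → queue [K, J, E, D, G, I]
Visit K → queue [J, E, D, G, I]
Visit J → queue [E, D, G, I]
Visit E → queue [D, G, I]
Visit D → queue [G, I]
Visit G → queue [I]
Visit I → queue []

Visit order: M, R, P, H, B, A, Q, O, F, C, N, L, K, J, E, D, G, I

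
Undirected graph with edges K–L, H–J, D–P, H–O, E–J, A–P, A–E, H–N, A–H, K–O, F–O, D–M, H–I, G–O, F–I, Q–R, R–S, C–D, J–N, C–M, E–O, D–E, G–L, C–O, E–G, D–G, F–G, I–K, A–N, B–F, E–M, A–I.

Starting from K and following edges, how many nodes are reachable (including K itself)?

16

BFS from K visits: K, I, L, O, A, F, H, G, C, E, N, P, B, J, D, M
Reachable nodes: 16 of 19 total.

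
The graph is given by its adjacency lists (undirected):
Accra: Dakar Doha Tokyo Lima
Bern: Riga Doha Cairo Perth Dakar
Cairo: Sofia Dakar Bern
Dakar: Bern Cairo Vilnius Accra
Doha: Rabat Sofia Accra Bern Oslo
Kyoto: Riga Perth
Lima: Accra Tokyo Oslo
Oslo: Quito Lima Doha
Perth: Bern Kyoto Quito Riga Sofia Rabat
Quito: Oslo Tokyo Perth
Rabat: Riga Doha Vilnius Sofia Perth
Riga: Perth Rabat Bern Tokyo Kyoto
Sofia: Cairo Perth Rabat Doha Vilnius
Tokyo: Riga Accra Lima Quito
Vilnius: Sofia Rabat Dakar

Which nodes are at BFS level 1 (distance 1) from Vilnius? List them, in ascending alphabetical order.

Dakar, Rabat, Sofia

Level 0: Vilnius
Level 1: Dakar, Rabat, Sofia
Level 2: Accra, Bern, Cairo, Doha, Perth, Riga
Level 3: Kyoto, Lima, Oslo, Quito, Tokyo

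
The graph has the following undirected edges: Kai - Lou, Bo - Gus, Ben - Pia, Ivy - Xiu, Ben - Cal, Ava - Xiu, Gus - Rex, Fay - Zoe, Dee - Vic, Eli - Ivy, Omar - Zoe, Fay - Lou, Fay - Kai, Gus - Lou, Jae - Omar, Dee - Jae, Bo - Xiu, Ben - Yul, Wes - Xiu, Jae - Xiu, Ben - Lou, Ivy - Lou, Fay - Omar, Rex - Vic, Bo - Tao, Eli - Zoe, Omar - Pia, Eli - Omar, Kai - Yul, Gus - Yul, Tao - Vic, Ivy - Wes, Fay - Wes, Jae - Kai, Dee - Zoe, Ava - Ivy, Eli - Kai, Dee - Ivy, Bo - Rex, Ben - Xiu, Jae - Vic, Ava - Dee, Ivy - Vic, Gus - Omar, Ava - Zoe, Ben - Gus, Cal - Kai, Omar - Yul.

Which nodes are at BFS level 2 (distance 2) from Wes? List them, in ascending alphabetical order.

Ava, Ben, Bo, Dee, Eli, Jae, Kai, Lou, Omar, Vic, Zoe

Level 0: Wes
Level 1: Fay, Ivy, Xiu
Level 2: Ava, Ben, Bo, Dee, Eli, Jae, Kai, Lou, Omar, Vic, Zoe
Level 3: Cal, Gus, Pia, Rex, Tao, Yul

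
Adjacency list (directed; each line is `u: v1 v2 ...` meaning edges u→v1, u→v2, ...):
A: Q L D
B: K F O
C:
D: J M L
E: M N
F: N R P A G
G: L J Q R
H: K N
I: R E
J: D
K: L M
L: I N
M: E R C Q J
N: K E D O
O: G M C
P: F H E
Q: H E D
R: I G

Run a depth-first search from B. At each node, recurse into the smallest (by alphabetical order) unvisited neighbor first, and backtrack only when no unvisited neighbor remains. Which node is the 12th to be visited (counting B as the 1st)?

H

Visit B
B → F
F → A
A → D
D → J
D → L
L → I
I → E
E → M
M → C
M → Q
Q → H
H → K
H → N
N → O
O → G
G → R
F → P

Visit order: B, F, A, D, J, L, I, E, M, C, Q, H, K, N, O, G, R, P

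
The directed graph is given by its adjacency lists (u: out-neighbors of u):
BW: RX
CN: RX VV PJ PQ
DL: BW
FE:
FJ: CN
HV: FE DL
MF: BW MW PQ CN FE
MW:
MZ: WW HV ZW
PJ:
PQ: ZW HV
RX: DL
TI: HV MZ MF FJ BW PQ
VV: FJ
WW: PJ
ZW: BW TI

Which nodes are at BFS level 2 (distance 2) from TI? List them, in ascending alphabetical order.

CN, DL, FE, MW, RX, WW, ZW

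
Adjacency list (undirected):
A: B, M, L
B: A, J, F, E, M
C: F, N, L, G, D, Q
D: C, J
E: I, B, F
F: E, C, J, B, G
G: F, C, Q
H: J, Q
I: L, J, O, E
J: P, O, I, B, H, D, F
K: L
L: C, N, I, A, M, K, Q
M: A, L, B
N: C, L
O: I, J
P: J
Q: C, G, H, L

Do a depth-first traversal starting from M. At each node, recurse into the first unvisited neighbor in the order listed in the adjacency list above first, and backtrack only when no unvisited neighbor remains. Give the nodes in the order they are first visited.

Visit M
M → A
A → B
B → J
J → P
J → O
O → I
I → L
L → C
C → F
F → E
F → G
G → Q
Q → H
C → N
C → D
L → K

M → A → B → J → P → O → I → L → C → F → E → G → Q → H → N → D → K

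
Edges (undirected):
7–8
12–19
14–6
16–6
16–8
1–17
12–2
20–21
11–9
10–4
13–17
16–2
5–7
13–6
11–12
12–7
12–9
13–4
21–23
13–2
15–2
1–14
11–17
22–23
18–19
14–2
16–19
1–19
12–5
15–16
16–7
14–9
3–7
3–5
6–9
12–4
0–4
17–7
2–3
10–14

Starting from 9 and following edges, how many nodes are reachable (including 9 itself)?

20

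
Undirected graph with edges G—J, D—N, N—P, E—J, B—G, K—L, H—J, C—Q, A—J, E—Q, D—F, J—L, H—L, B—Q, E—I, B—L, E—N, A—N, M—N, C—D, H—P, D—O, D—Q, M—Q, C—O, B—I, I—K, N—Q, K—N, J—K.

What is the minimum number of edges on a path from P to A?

Level 0: P
Level 1: H, N
Level 2: A, D, E, J, K, L, M, Q
Level 3: B, C, F, G, I, O
A first appears at level 2.

2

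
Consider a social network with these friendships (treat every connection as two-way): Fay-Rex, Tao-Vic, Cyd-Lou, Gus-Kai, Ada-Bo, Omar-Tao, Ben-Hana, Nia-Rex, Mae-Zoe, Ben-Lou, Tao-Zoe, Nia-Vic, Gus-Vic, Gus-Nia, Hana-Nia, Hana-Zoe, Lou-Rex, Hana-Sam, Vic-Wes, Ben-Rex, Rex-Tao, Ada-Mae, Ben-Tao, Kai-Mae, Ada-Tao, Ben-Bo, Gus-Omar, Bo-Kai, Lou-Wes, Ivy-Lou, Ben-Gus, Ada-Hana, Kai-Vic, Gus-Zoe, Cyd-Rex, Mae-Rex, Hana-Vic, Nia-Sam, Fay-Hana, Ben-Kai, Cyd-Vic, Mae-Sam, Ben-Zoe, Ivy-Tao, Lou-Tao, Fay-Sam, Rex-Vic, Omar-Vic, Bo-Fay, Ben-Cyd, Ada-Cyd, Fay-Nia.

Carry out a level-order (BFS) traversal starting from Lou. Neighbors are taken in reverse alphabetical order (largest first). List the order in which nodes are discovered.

Lou, Wes, Tao, Rex, Ivy, Cyd, Ben, Vic, Zoe, Omar, Ada, Nia, Mae, Fay, Kai, Hana, Gus, Bo, Sam

Visit Lou; enqueue Wes, Tao, Rex, Ivy, Cyd, Ben → queue [Wes, Tao, Rex, Ivy, Cyd, Ben]
Visit Wes; enqueue Vic → queue [Tao, Rex, Ivy, Cyd, Ben, Vic]
Visit Tao; enqueue Zoe, Omar, Ada → queue [Rex, Ivy, Cyd, Ben, Vic, Zoe, Omar, Ada]
Visit Rex; enqueue Nia, Mae, Fay → queue [Ivy, Cyd, Ben, Vic, Zoe, Omar, Ada, Nia, Mae, Fay]
Visit Ivy → queue [Cyd, Ben, Vic, Zoe, Omar, Ada, Nia, Mae, Fay]
Visit Cyd → queue [Ben, Vic, Zoe, Omar, Ada, Nia, Mae, Fay]
Visit Ben; enqueue Kai, Hana, Gus, Bo → queue [Vic, Zoe, Omar, Ada, Nia, Mae, Fay, Kai, Hana, Gus, Bo]
Visit Vic → queue [Zoe, Omar, Ada, Nia, Mae, Fay, Kai, Hana, Gus, Bo]
Visit Zoe → queue [Omar, Ada, Nia, Mae, Fay, Kai, Hana, Gus, Bo]
Visit Omar → queue [Ada, Nia, Mae, Fay, Kai, Hana, Gus, Bo]
Visit Ada → queue [Nia, Mae, Fay, Kai, Hana, Gus, Bo]
Visit Nia; enqueue Sam → queue [Mae, Fay, Kai, Hana, Gus, Bo, Sam]
Visit Mae → queue [Fay, Kai, Hana, Gus, Bo, Sam]
Visit Fay → queue [Kai, Hana, Gus, Bo, Sam]
Visit Kai → queue [Hana, Gus, Bo, Sam]
Visit Hana → queue [Gus, Bo, Sam]
Visit Gus → queue [Bo, Sam]
Visit Bo → queue [Sam]
Visit Sam → queue []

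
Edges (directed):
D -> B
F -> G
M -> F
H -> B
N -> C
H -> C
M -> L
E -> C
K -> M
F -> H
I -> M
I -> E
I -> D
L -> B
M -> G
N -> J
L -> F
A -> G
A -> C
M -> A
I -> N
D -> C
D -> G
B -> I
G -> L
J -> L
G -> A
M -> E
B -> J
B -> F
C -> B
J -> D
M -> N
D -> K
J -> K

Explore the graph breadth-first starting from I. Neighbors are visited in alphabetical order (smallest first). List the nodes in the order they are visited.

Visit I; enqueue D, E, M, N → queue [D, E, M, N]
Visit D; enqueue B, C, G, K → queue [E, M, N, B, C, G, K]
Visit E → queue [M, N, B, C, G, K]
Visit M; enqueue A, F, L → queue [N, B, C, G, K, A, F, L]
Visit N; enqueue J → queue [B, C, G, K, A, F, L, J]
Visit B → queue [C, G, K, A, F, L, J]
Visit C → queue [G, K, A, F, L, J]
Visit G → queue [K, A, F, L, J]
Visit K → queue [A, F, L, J]
Visit A → queue [F, L, J]
Visit F; enqueue H → queue [L, J, H]
Visit L → queue [J, H]
Visit J → queue [H]
Visit H → queue []

I D E M N B C G K A F L J H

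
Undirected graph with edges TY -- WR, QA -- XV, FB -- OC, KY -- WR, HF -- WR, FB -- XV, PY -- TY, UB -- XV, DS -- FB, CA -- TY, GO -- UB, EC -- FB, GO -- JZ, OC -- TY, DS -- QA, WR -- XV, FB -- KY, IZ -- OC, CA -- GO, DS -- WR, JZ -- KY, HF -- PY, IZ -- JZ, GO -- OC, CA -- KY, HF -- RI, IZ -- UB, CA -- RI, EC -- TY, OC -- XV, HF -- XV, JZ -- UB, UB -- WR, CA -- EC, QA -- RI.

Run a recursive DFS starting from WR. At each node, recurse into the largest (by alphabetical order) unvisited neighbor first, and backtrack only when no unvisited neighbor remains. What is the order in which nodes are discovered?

WR, XV, UB, JZ, KY, FB, OC, TY, PY, HF, RI, QA, DS, CA, GO, EC, IZ

Visit WR
WR → XV
XV → UB
UB → JZ
JZ → KY
KY → FB
FB → OC
OC → TY
TY → PY
PY → HF
HF → RI
RI → QA
QA → DS
RI → CA
CA → GO
CA → EC
OC → IZ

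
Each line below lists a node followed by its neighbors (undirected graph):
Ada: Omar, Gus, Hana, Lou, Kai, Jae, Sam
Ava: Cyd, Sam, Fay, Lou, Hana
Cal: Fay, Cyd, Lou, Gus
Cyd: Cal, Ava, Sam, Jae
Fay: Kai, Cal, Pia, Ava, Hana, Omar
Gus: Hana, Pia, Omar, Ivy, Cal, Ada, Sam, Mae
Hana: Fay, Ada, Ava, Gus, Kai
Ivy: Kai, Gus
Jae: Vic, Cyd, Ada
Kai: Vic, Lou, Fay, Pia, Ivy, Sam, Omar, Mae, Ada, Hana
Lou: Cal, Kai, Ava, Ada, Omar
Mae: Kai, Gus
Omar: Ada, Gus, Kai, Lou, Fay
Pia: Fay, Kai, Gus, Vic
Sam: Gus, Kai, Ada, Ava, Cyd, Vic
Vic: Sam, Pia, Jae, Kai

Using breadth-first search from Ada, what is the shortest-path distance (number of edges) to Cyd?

Level 0: Ada
Level 1: Gus, Hana, Jae, Kai, Lou, Omar, Sam
Level 2: Ava, Cal, Cyd, Fay, Ivy, Mae, Pia, Vic
Cyd first appears at level 2.

2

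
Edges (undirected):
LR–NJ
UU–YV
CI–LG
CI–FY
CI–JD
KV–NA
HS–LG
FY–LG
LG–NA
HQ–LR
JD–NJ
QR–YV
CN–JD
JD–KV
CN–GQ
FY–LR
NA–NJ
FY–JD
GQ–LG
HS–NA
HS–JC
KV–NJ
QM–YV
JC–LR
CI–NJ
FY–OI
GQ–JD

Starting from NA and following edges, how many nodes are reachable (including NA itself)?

14

BFS from NA visits: NA, HS, KV, LG, NJ, JC, JD, CI, FY, GQ, LR, CN, OI, HQ
Reachable nodes: 14 of 18 total.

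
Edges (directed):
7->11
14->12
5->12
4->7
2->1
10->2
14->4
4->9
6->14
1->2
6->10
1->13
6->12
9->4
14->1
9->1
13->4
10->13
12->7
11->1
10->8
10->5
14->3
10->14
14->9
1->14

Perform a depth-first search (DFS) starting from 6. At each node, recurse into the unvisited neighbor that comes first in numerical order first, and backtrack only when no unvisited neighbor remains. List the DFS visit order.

Visit 6
6 → 10
10 → 2
2 → 1
1 → 13
13 → 4
4 → 7
7 → 11
4 → 9
1 → 14
14 → 3
14 → 12
10 → 5
10 → 8

6, 10, 2, 1, 13, 4, 7, 11, 9, 14, 3, 12, 5, 8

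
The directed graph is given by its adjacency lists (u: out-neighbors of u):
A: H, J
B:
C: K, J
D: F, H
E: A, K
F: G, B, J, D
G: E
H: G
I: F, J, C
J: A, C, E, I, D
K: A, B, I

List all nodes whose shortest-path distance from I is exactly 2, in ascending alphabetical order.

Level 0: I
Level 1: C, F, J
Level 2: A, B, D, E, G, K
Level 3: H

A, B, D, E, G, K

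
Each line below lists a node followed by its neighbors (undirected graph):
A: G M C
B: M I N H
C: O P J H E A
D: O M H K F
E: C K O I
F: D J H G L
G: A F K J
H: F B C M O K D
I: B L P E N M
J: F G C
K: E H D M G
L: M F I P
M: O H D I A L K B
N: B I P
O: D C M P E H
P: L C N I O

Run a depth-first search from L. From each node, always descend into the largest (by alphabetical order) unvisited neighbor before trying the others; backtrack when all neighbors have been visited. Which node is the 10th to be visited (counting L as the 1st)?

A

Visit L
L → P
P → O
O → M
M → K
K → H
H → F
F → J
J → G
G → A
A → C
C → E
E → I
I → N
N → B
F → D

Visit order: L, P, O, M, K, H, F, J, G, A, C, E, I, N, B, D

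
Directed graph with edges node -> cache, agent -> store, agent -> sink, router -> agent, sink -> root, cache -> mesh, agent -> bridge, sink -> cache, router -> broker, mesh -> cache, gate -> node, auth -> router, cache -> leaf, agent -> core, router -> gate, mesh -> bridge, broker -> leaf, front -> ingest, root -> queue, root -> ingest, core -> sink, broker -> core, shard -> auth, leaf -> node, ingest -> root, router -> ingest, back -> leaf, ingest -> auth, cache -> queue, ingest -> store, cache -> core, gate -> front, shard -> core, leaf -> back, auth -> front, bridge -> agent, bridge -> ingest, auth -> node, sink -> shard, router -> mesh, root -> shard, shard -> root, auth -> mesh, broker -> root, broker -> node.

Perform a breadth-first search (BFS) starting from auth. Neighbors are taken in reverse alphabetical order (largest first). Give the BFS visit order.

auth, router, node, mesh, front, ingest, gate, broker, agent, cache, bridge, store, root, leaf, core, sink, queue, shard, back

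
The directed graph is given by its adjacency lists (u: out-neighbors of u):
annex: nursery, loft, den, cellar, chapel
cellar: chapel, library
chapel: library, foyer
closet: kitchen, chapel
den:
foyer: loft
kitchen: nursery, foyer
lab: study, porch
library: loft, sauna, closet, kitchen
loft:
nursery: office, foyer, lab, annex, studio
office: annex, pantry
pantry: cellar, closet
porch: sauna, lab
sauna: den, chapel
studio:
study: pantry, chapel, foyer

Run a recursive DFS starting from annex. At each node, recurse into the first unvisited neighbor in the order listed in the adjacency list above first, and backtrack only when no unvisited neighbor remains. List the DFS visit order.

annex -> nursery -> office -> pantry -> cellar -> chapel -> library -> loft -> sauna -> den -> closet -> kitchen -> foyer -> lab -> study -> porch -> studio

Visit annex
annex → nursery
nursery → office
office → pantry
pantry → cellar
cellar → chapel
chapel → library
library → loft
library → sauna
sauna → den
library → closet
closet → kitchen
kitchen → foyer
nursery → lab
lab → study
lab → porch
nursery → studio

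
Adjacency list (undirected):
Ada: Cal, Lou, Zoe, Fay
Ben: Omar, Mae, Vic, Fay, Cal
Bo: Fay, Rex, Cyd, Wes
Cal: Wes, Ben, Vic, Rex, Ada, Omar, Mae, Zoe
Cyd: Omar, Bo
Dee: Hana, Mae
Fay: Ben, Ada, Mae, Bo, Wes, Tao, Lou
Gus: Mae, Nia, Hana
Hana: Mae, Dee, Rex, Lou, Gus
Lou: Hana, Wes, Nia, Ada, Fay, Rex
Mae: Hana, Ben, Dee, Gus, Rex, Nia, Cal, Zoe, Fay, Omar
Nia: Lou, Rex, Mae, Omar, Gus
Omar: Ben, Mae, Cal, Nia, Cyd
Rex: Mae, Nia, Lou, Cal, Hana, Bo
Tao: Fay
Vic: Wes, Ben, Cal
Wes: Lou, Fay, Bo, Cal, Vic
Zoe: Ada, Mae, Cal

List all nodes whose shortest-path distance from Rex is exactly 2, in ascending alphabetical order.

Ada, Ben, Cyd, Dee, Fay, Gus, Omar, Vic, Wes, Zoe

Level 0: Rex
Level 1: Bo, Cal, Hana, Lou, Mae, Nia
Level 2: Ada, Ben, Cyd, Dee, Fay, Gus, Omar, Vic, Wes, Zoe
Level 3: Tao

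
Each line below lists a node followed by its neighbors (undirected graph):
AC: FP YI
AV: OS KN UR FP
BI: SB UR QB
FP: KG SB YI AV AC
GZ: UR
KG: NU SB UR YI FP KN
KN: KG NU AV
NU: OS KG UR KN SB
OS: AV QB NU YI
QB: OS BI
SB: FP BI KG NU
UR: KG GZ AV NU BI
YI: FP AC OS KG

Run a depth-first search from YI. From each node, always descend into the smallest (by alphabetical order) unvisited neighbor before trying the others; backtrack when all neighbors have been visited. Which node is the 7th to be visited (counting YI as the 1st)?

Visit YI
YI → AC
AC → FP
FP → AV
AV → KN
KN → KG
KG → NU
NU → OS
OS → QB
QB → BI
BI → SB
BI → UR
UR → GZ

Visit order: YI, AC, FP, AV, KN, KG, NU, OS, QB, BI, SB, UR, GZ

NU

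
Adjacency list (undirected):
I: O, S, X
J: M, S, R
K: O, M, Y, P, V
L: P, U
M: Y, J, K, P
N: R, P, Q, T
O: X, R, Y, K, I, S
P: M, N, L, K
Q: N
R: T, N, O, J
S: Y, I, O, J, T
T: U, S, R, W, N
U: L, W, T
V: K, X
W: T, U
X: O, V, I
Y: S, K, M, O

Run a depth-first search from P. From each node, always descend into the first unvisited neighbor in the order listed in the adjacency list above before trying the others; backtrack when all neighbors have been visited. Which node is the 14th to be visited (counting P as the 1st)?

W

Visit P
P → M
M → Y
Y → S
S → I
I → O
O → X
X → V
V → K
O → R
R → T
T → U
U → L
U → W
T → N
N → Q
R → J

Visit order: P, M, Y, S, I, O, X, V, K, R, T, U, L, W, N, Q, J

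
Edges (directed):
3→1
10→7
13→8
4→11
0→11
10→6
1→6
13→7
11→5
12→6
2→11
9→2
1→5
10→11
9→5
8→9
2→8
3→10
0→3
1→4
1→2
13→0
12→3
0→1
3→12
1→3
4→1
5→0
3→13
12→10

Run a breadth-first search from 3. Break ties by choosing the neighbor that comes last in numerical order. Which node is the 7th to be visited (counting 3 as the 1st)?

7

Visit 3; enqueue 13, 12, 10, 1 → queue [13, 12, 10, 1]
Visit 13; enqueue 8, 7, 0 → queue [12, 10, 1, 8, 7, 0]
Visit 12; enqueue 6 → queue [10, 1, 8, 7, 0, 6]
Visit 10; enqueue 11 → queue [1, 8, 7, 0, 6, 11]
Visit 1; enqueue 5, 4, 2 → queue [8, 7, 0, 6, 11, 5, 4, 2]
Visit 8; enqueue 9 → queue [7, 0, 6, 11, 5, 4, 2, 9]
Visit 7 → queue [0, 6, 11, 5, 4, 2, 9]
Visit 0 → queue [6, 11, 5, 4, 2, 9]
Visit 6 → queue [11, 5, 4, 2, 9]
Visit 11 → queue [5, 4, 2, 9]
Visit 5 → queue [4, 2, 9]
Visit 4 → queue [2, 9]
Visit 2 → queue [9]
Visit 9 → queue []

Visit order: 3, 13, 12, 10, 1, 8, 7, 0, 6, 11, 5, 4, 2, 9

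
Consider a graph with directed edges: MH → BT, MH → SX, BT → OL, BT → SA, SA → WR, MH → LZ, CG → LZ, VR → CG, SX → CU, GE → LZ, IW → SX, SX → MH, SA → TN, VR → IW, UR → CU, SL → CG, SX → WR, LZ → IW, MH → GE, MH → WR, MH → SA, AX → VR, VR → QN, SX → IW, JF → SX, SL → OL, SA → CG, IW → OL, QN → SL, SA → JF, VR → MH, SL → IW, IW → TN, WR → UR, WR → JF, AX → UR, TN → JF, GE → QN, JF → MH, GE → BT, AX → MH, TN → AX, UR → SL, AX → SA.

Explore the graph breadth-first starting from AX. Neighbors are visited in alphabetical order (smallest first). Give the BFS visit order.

AX, MH, SA, UR, VR, BT, GE, LZ, SX, WR, CG, JF, TN, CU, SL, IW, QN, OL

Visit AX; enqueue MH, SA, UR, VR → queue [MH, SA, UR, VR]
Visit MH; enqueue BT, GE, LZ, SX, WR → queue [SA, UR, VR, BT, GE, LZ, SX, WR]
Visit SA; enqueue CG, JF, TN → queue [UR, VR, BT, GE, LZ, SX, WR, CG, JF, TN]
Visit UR; enqueue CU, SL → queue [VR, BT, GE, LZ, SX, WR, CG, JF, TN, CU, SL]
Visit VR; enqueue IW, QN → queue [BT, GE, LZ, SX, WR, CG, JF, TN, CU, SL, IW, QN]
Visit BT; enqueue OL → queue [GE, LZ, SX, WR, CG, JF, TN, CU, SL, IW, QN, OL]
Visit GE → queue [LZ, SX, WR, CG, JF, TN, CU, SL, IW, QN, OL]
Visit LZ → queue [SX, WR, CG, JF, TN, CU, SL, IW, QN, OL]
Visit SX → queue [WR, CG, JF, TN, CU, SL, IW, QN, OL]
Visit WR → queue [CG, JF, TN, CU, SL, IW, QN, OL]
Visit CG → queue [JF, TN, CU, SL, IW, QN, OL]
Visit JF → queue [TN, CU, SL, IW, QN, OL]
Visit TN → queue [CU, SL, IW, QN, OL]
Visit CU → queue [SL, IW, QN, OL]
Visit SL → queue [IW, QN, OL]
Visit IW → queue [QN, OL]
Visit QN → queue [OL]
Visit OL → queue []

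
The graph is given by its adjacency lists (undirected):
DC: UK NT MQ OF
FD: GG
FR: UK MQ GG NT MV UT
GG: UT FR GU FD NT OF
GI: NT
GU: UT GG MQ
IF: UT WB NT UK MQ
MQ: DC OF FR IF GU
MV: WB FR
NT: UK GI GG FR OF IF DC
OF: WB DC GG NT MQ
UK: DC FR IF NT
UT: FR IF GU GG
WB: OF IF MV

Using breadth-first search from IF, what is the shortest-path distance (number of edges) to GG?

Level 0: IF
Level 1: MQ, NT, UK, UT, WB
Level 2: DC, FR, GG, GI, GU, MV, OF
Level 3: FD
GG first appears at level 2.

2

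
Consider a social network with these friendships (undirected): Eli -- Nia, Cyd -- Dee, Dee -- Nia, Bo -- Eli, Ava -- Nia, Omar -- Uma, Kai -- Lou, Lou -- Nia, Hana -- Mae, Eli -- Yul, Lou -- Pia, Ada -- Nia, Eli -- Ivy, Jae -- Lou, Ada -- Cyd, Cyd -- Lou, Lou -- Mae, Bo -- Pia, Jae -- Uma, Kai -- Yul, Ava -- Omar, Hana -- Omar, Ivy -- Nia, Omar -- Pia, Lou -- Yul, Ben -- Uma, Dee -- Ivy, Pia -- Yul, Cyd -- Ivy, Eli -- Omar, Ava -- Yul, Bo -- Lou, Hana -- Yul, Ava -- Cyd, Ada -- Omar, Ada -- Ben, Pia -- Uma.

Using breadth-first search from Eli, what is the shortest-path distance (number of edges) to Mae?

Level 0: Eli
Level 1: Bo, Ivy, Nia, Omar, Yul
Level 2: Ada, Ava, Cyd, Dee, Hana, Kai, Lou, Pia, Uma
Level 3: Ben, Jae, Mae
Mae first appears at level 3.

3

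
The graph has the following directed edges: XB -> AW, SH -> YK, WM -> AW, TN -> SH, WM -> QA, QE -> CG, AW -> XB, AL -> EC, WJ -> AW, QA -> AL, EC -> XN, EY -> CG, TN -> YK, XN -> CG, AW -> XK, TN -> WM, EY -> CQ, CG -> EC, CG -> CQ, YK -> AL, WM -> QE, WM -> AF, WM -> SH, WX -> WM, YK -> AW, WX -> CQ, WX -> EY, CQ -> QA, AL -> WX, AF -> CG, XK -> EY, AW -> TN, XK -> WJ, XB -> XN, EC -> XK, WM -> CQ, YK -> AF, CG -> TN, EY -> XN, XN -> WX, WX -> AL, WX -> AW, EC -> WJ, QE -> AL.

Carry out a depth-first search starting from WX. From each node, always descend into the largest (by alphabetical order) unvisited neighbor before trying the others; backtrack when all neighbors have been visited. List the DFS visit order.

WX, WM, SH, YK, AW, XK, WJ, EY, XN, CG, TN, EC, CQ, QA, AL, XB, AF, QE

Visit WX
WX → WM
WM → SH
SH → YK
YK → AW
AW → XK
XK → WJ
XK → EY
EY → XN
XN → CG
CG → TN
CG → EC
CG → CQ
CQ → QA
QA → AL
AW → XB
YK → AF
WM → QE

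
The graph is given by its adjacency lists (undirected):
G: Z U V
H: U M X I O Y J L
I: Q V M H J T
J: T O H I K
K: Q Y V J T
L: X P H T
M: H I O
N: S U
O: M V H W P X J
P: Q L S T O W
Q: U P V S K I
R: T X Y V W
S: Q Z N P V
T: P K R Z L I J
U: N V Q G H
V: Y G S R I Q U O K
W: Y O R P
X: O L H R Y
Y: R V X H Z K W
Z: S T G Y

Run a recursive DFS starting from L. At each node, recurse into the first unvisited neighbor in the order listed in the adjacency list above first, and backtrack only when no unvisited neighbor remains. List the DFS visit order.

L → X → O → M → H → U → N → S → Q → P → T → K → Y → R → V → G → Z → I → J → W

Visit L
L → X
X → O
O → M
M → H
H → U
U → N
N → S
S → Q
Q → P
P → T
T → K
K → Y
Y → R
R → V
V → G
G → Z
V → I
I → J
R → W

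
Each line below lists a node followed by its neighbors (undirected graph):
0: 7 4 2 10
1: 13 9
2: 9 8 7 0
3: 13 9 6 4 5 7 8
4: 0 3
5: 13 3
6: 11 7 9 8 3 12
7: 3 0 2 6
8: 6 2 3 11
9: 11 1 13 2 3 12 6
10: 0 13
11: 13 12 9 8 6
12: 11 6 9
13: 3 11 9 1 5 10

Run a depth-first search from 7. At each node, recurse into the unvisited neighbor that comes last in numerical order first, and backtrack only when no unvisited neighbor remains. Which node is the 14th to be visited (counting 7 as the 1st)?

5

Visit 7
7 → 6
6 → 12
12 → 11
11 → 13
13 → 10
10 → 0
0 → 4
4 → 3
3 → 9
9 → 2
2 → 8
9 → 1
3 → 5

Visit order: 7, 6, 12, 11, 13, 10, 0, 4, 3, 9, 2, 8, 1, 5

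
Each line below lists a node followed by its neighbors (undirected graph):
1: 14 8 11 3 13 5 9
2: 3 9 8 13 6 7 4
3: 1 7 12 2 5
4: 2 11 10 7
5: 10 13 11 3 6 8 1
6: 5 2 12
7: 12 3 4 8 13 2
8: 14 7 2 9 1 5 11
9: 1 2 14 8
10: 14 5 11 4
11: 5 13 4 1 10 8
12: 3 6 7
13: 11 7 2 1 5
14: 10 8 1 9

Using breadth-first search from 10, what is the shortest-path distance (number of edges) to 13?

2

Level 0: 10
Level 1: 4, 5, 11, 14
Level 2: 1, 2, 3, 6, 7, 8, 9, 13
Level 3: 12
13 first appears at level 2.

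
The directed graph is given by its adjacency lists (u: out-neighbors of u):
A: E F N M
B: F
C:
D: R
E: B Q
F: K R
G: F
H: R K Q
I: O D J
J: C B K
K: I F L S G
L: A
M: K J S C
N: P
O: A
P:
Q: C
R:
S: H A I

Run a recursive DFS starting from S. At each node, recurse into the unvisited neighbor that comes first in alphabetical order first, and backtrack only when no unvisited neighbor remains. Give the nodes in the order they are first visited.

S -> A -> E -> B -> F -> K -> G -> I -> D -> R -> J -> C -> O -> L -> Q -> M -> N -> P -> H

Visit S
S → A
A → E
E → B
B → F
F → K
K → G
K → I
I → D
D → R
I → J
J → C
I → O
K → L
E → Q
A → M
A → N
N → P
S → H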